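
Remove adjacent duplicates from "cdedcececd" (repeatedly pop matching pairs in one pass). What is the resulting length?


Input: cdedcececd
Stack-based adjacent duplicate removal:
  Read 'c': push. Stack: c
  Read 'd': push. Stack: cd
  Read 'e': push. Stack: cde
  Read 'd': push. Stack: cded
  Read 'c': push. Stack: cdedc
  Read 'e': push. Stack: cdedce
  Read 'c': push. Stack: cdedcec
  Read 'e': push. Stack: cdedcece
  Read 'c': push. Stack: cdedcecec
  Read 'd': push. Stack: cdedcececd
Final stack: "cdedcececd" (length 10)

10


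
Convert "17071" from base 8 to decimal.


Input: "17071" in base 8
Positional expansion:
  Digit '1' (value 1) x 8^4 = 4096
  Digit '7' (value 7) x 8^3 = 3584
  Digit '0' (value 0) x 8^2 = 0
  Digit '7' (value 7) x 8^1 = 56
  Digit '1' (value 1) x 8^0 = 1
Sum = 7737

7737


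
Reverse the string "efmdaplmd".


Input: efmdaplmd
Reading characters right to left:
  Position 8: 'd'
  Position 7: 'm'
  Position 6: 'l'
  Position 5: 'p'
  Position 4: 'a'
  Position 3: 'd'
  Position 2: 'm'
  Position 1: 'f'
  Position 0: 'e'
Reversed: dmlpadmfe

dmlpadmfe


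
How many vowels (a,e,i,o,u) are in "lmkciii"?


Input: lmkciii
Checking each character:
  'l' at position 0: consonant
  'm' at position 1: consonant
  'k' at position 2: consonant
  'c' at position 3: consonant
  'i' at position 4: vowel (running total: 1)
  'i' at position 5: vowel (running total: 2)
  'i' at position 6: vowel (running total: 3)
Total vowels: 3

3


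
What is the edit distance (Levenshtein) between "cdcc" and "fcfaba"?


Computing edit distance: "cdcc" -> "fcfaba"
DP table:
           f    c    f    a    b    a
      0    1    2    3    4    5    6
  c   1    1    1    2    3    4    5
  d   2    2    2    2    3    4    5
  c   3    3    2    3    3    4    5
  c   4    4    3    3    4    4    5
Edit distance = dp[4][6] = 5

5


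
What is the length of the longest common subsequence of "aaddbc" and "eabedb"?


LCS of "aaddbc" and "eabedb"
DP table:
           e    a    b    e    d    b
      0    0    0    0    0    0    0
  a   0    0    1    1    1    1    1
  a   0    0    1    1    1    1    1
  d   0    0    1    1    1    2    2
  d   0    0    1    1    1    2    2
  b   0    0    1    2    2    2    3
  c   0    0    1    2    2    2    3
LCS length = dp[6][6] = 3

3


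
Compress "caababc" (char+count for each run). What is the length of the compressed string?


Input: caababc
Runs:
  'c' x 1 => "c1"
  'a' x 2 => "a2"
  'b' x 1 => "b1"
  'a' x 1 => "a1"
  'b' x 1 => "b1"
  'c' x 1 => "c1"
Compressed: "c1a2b1a1b1c1"
Compressed length: 12

12


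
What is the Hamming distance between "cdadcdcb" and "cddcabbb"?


Comparing "cdadcdcb" and "cddcabbb" position by position:
  Position 0: 'c' vs 'c' => same
  Position 1: 'd' vs 'd' => same
  Position 2: 'a' vs 'd' => differ
  Position 3: 'd' vs 'c' => differ
  Position 4: 'c' vs 'a' => differ
  Position 5: 'd' vs 'b' => differ
  Position 6: 'c' vs 'b' => differ
  Position 7: 'b' vs 'b' => same
Total differences (Hamming distance): 5

5


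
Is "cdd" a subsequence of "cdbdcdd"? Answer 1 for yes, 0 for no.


Check if "cdd" is a subsequence of "cdbdcdd"
Greedy scan:
  Position 0 ('c'): matches sub[0] = 'c'
  Position 1 ('d'): matches sub[1] = 'd'
  Position 2 ('b'): no match needed
  Position 3 ('d'): matches sub[2] = 'd'
  Position 4 ('c'): no match needed
  Position 5 ('d'): no match needed
  Position 6 ('d'): no match needed
All 3 characters matched => is a subsequence

1


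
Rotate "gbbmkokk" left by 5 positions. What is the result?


Input: "gbbmkokk", rotate left by 5
First 5 characters: "gbbmk"
Remaining characters: "okk"
Concatenate remaining + first: "okk" + "gbbmk" = "okkgbbmk"

okkgbbmk


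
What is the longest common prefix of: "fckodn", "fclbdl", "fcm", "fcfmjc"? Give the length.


Words: fckodn, fclbdl, fcm, fcfmjc
  Position 0: all 'f' => match
  Position 1: all 'c' => match
  Position 2: ('k', 'l', 'm', 'f') => mismatch, stop
LCP = "fc" (length 2)

2


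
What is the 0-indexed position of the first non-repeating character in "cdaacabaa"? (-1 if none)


Input: cdaacabaa
Character frequencies:
  'a': 5
  'b': 1
  'c': 2
  'd': 1
Scanning left to right for freq == 1:
  Position 0 ('c'): freq=2, skip
  Position 1 ('d'): unique! => answer = 1

1


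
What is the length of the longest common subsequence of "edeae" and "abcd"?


LCS of "edeae" and "abcd"
DP table:
           a    b    c    d
      0    0    0    0    0
  e   0    0    0    0    0
  d   0    0    0    0    1
  e   0    0    0    0    1
  a   0    1    1    1    1
  e   0    1    1    1    1
LCS length = dp[5][4] = 1

1


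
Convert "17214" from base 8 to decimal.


Input: "17214" in base 8
Positional expansion:
  Digit '1' (value 1) x 8^4 = 4096
  Digit '7' (value 7) x 8^3 = 3584
  Digit '2' (value 2) x 8^2 = 128
  Digit '1' (value 1) x 8^1 = 8
  Digit '4' (value 4) x 8^0 = 4
Sum = 7820

7820


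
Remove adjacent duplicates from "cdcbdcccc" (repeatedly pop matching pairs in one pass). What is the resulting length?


Input: cdcbdcccc
Stack-based adjacent duplicate removal:
  Read 'c': push. Stack: c
  Read 'd': push. Stack: cd
  Read 'c': push. Stack: cdc
  Read 'b': push. Stack: cdcb
  Read 'd': push. Stack: cdcbd
  Read 'c': push. Stack: cdcbdc
  Read 'c': matches stack top 'c' => pop. Stack: cdcbd
  Read 'c': push. Stack: cdcbdc
  Read 'c': matches stack top 'c' => pop. Stack: cdcbd
Final stack: "cdcbd" (length 5)

5


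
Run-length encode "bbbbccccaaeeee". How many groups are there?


Input: bbbbccccaaeeee
Scanning for consecutive runs:
  Group 1: 'b' x 4 (positions 0-3)
  Group 2: 'c' x 4 (positions 4-7)
  Group 3: 'a' x 2 (positions 8-9)
  Group 4: 'e' x 4 (positions 10-13)
Total groups: 4

4


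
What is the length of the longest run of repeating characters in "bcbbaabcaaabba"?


Input: "bcbbaabcaaabba"
Scanning for longest run:
  Position 1 ('c'): new char, reset run to 1
  Position 2 ('b'): new char, reset run to 1
  Position 3 ('b'): continues run of 'b', length=2
  Position 4 ('a'): new char, reset run to 1
  Position 5 ('a'): continues run of 'a', length=2
  Position 6 ('b'): new char, reset run to 1
  Position 7 ('c'): new char, reset run to 1
  Position 8 ('a'): new char, reset run to 1
  Position 9 ('a'): continues run of 'a', length=2
  Position 10 ('a'): continues run of 'a', length=3
  Position 11 ('b'): new char, reset run to 1
  Position 12 ('b'): continues run of 'b', length=2
  Position 13 ('a'): new char, reset run to 1
Longest run: 'a' with length 3

3


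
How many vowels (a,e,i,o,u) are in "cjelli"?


Input: cjelli
Checking each character:
  'c' at position 0: consonant
  'j' at position 1: consonant
  'e' at position 2: vowel (running total: 1)
  'l' at position 3: consonant
  'l' at position 4: consonant
  'i' at position 5: vowel (running total: 2)
Total vowels: 2

2


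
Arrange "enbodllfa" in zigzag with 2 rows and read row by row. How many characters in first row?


Zigzag "enbodllfa" into 2 rows:
Placing characters:
  'e' => row 0
  'n' => row 1
  'b' => row 0
  'o' => row 1
  'd' => row 0
  'l' => row 1
  'l' => row 0
  'f' => row 1
  'a' => row 0
Rows:
  Row 0: "ebdla"
  Row 1: "nolf"
First row length: 5

5


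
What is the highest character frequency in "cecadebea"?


Input: cecadebea
Character counts:
  'a': 2
  'b': 1
  'c': 2
  'd': 1
  'e': 3
Maximum frequency: 3

3


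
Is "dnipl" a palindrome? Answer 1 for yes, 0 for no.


Input: dnipl
Reversed: lpind
  Compare pos 0 ('d') with pos 4 ('l'): MISMATCH
  Compare pos 1 ('n') with pos 3 ('p'): MISMATCH
Result: not a palindrome

0


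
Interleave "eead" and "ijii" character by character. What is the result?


Interleaving "eead" and "ijii":
  Position 0: 'e' from first, 'i' from second => "ei"
  Position 1: 'e' from first, 'j' from second => "ej"
  Position 2: 'a' from first, 'i' from second => "ai"
  Position 3: 'd' from first, 'i' from second => "di"
Result: eiejaidi

eiejaidi


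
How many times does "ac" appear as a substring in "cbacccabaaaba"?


Searching for "ac" in "cbacccabaaaba"
Scanning each position:
  Position 0: "cb" => no
  Position 1: "ba" => no
  Position 2: "ac" => MATCH
  Position 3: "cc" => no
  Position 4: "cc" => no
  Position 5: "ca" => no
  Position 6: "ab" => no
  Position 7: "ba" => no
  Position 8: "aa" => no
  Position 9: "aa" => no
  Position 10: "ab" => no
  Position 11: "ba" => no
Total occurrences: 1

1


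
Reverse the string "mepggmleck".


Input: mepggmleck
Reading characters right to left:
  Position 9: 'k'
  Position 8: 'c'
  Position 7: 'e'
  Position 6: 'l'
  Position 5: 'm'
  Position 4: 'g'
  Position 3: 'g'
  Position 2: 'p'
  Position 1: 'e'
  Position 0: 'm'
Reversed: kcelmggpem

kcelmggpem


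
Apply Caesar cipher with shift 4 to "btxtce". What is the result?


Caesar cipher: shift "btxtce" by 4
  'b' (pos 1) + 4 = pos 5 = 'f'
  't' (pos 19) + 4 = pos 23 = 'x'
  'x' (pos 23) + 4 = pos 1 = 'b'
  't' (pos 19) + 4 = pos 23 = 'x'
  'c' (pos 2) + 4 = pos 6 = 'g'
  'e' (pos 4) + 4 = pos 8 = 'i'
Result: fxbxgi

fxbxgi


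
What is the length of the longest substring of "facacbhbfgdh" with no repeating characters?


Input: "facacbhbfgdh"
Sliding window (track last position of each char):
  Position 0 ('f'): window [0,0] length 1 -- new best
  Position 1 ('a'): window [0,1] length 2 -- new best
  Position 2 ('c'): window [0,2] length 3 -- new best
  Position 3 ('a'): repeat (last at 1), move window start to 2
  Position 3 ('a'): window [2,3] length 2
  Position 4 ('c'): repeat (last at 2), move window start to 3
  Position 4 ('c'): window [3,4] length 2
  Position 5 ('b'): window [3,5] length 3
  Position 6 ('h'): window [3,6] length 4 -- new best
  Position 7 ('b'): repeat (last at 5), move window start to 6
  Position 7 ('b'): window [6,7] length 2
  Position 8 ('f'): window [6,8] length 3
  Position 9 ('g'): window [6,9] length 4
  Position 10 ('d'): window [6,10] length 5 -- new best
  Position 11 ('h'): repeat (last at 6), move window start to 7
  Position 11 ('h'): window [7,11] length 5
Longest substring with no repeats: "hbfgd" with length 5

5


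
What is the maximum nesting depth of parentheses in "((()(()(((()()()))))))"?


Input: "((()(()(((()()()))))))"
Tracking depth:
  Position 0 '(': depth becomes 1
  Position 1 '(': depth becomes 2
  Position 2 '(': depth becomes 3
  Position 3 ')': depth becomes 2
  Position 4 '(': depth becomes 3
  Position 5 '(': depth becomes 4
  Position 6 ')': depth becomes 3
  Position 7 '(': depth becomes 4
  Position 8 '(': depth becomes 5
  Position 9 '(': depth becomes 6
  Position 10 '(': depth becomes 7
  Position 11 ')': depth becomes 6
  Position 12 '(': depth becomes 7
  Position 13 ')': depth becomes 6
  Position 14 '(': depth becomes 7
  Position 15 ')': depth becomes 6
  Position 16 ')': depth becomes 5
  Position 17 ')': depth becomes 4
  Position 18 ')': depth becomes 3
  Position 19 ')': depth becomes 2
  Position 20 ')': depth becomes 1
  Position 21 ')': depth becomes 0
Maximum depth reached: 7

7


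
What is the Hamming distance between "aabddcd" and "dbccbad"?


Comparing "aabddcd" and "dbccbad" position by position:
  Position 0: 'a' vs 'd' => differ
  Position 1: 'a' vs 'b' => differ
  Position 2: 'b' vs 'c' => differ
  Position 3: 'd' vs 'c' => differ
  Position 4: 'd' vs 'b' => differ
  Position 5: 'c' vs 'a' => differ
  Position 6: 'd' vs 'd' => same
Total differences (Hamming distance): 6

6


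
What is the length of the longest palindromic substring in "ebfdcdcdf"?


Input: "ebfdcdcdf"
Checking substrings for palindromes:
  [2:9] "fdcdcdf" (len 7) => palindrome
  [3:8] "dcdcd" (len 5) => palindrome
  [3:6] "dcd" (len 3) => palindrome
  [4:7] "cdc" (len 3) => palindrome
  [5:8] "dcd" (len 3) => palindrome
Longest palindromic substring: "fdcdcdf" with length 7

7


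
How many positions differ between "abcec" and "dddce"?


Comparing "abcec" and "dddce" position by position:
  Position 0: 'a' vs 'd' => DIFFER
  Position 1: 'b' vs 'd' => DIFFER
  Position 2: 'c' vs 'd' => DIFFER
  Position 3: 'e' vs 'c' => DIFFER
  Position 4: 'c' vs 'e' => DIFFER
Positions that differ: 5

5


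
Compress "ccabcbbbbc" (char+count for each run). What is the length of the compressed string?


Input: ccabcbbbbc
Runs:
  'c' x 2 => "c2"
  'a' x 1 => "a1"
  'b' x 1 => "b1"
  'c' x 1 => "c1"
  'b' x 4 => "b4"
  'c' x 1 => "c1"
Compressed: "c2a1b1c1b4c1"
Compressed length: 12

12


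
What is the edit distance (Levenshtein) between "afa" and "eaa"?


Computing edit distance: "afa" -> "eaa"
DP table:
           e    a    a
      0    1    2    3
  a   1    1    1    2
  f   2    2    2    2
  a   3    3    2    2
Edit distance = dp[3][3] = 2

2


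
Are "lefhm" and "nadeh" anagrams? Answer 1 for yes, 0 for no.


Strings: "lefhm", "nadeh"
Sorted first:  efhlm
Sorted second: adehn
Differ at position 0: 'e' vs 'a' => not anagrams

0


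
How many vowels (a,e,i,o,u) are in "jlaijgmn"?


Input: jlaijgmn
Checking each character:
  'j' at position 0: consonant
  'l' at position 1: consonant
  'a' at position 2: vowel (running total: 1)
  'i' at position 3: vowel (running total: 2)
  'j' at position 4: consonant
  'g' at position 5: consonant
  'm' at position 6: consonant
  'n' at position 7: consonant
Total vowels: 2

2


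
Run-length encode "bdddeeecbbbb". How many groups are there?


Input: bdddeeecbbbb
Scanning for consecutive runs:
  Group 1: 'b' x 1 (positions 0-0)
  Group 2: 'd' x 3 (positions 1-3)
  Group 3: 'e' x 3 (positions 4-6)
  Group 4: 'c' x 1 (positions 7-7)
  Group 5: 'b' x 4 (positions 8-11)
Total groups: 5

5


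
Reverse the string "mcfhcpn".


Input: mcfhcpn
Reading characters right to left:
  Position 6: 'n'
  Position 5: 'p'
  Position 4: 'c'
  Position 3: 'h'
  Position 2: 'f'
  Position 1: 'c'
  Position 0: 'm'
Reversed: npchfcm

npchfcm


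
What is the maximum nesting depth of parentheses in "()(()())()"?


Input: "()(()())()"
Tracking depth:
  Position 0 '(': depth becomes 1
  Position 1 ')': depth becomes 0
  Position 2 '(': depth becomes 1
  Position 3 '(': depth becomes 2
  Position 4 ')': depth becomes 1
  Position 5 '(': depth becomes 2
  Position 6 ')': depth becomes 1
  Position 7 ')': depth becomes 0
  Position 8 '(': depth becomes 1
  Position 9 ')': depth becomes 0
Maximum depth reached: 2

2


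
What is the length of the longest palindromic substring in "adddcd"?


Input: "adddcd"
Checking substrings for palindromes:
  [1:4] "ddd" (len 3) => palindrome
  [3:6] "dcd" (len 3) => palindrome
  [1:3] "dd" (len 2) => palindrome
  [2:4] "dd" (len 2) => palindrome
Longest palindromic substring: "ddd" with length 3

3


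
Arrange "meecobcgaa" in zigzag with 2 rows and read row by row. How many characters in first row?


Zigzag "meecobcgaa" into 2 rows:
Placing characters:
  'm' => row 0
  'e' => row 1
  'e' => row 0
  'c' => row 1
  'o' => row 0
  'b' => row 1
  'c' => row 0
  'g' => row 1
  'a' => row 0
  'a' => row 1
Rows:
  Row 0: "meoca"
  Row 1: "ecbga"
First row length: 5

5


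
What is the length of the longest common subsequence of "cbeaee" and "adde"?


LCS of "cbeaee" and "adde"
DP table:
           a    d    d    e
      0    0    0    0    0
  c   0    0    0    0    0
  b   0    0    0    0    0
  e   0    0    0    0    1
  a   0    1    1    1    1
  e   0    1    1    1    2
  e   0    1    1    1    2
LCS length = dp[6][4] = 2

2


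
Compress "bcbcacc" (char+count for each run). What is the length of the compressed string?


Input: bcbcacc
Runs:
  'b' x 1 => "b1"
  'c' x 1 => "c1"
  'b' x 1 => "b1"
  'c' x 1 => "c1"
  'a' x 1 => "a1"
  'c' x 2 => "c2"
Compressed: "b1c1b1c1a1c2"
Compressed length: 12

12


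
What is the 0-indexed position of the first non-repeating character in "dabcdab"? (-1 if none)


Input: dabcdab
Character frequencies:
  'a': 2
  'b': 2
  'c': 1
  'd': 2
Scanning left to right for freq == 1:
  Position 0 ('d'): freq=2, skip
  Position 1 ('a'): freq=2, skip
  Position 2 ('b'): freq=2, skip
  Position 3 ('c'): unique! => answer = 3

3


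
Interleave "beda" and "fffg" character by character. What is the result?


Interleaving "beda" and "fffg":
  Position 0: 'b' from first, 'f' from second => "bf"
  Position 1: 'e' from first, 'f' from second => "ef"
  Position 2: 'd' from first, 'f' from second => "df"
  Position 3: 'a' from first, 'g' from second => "ag"
Result: bfefdfag

bfefdfag


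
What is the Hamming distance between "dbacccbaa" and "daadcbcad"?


Comparing "dbacccbaa" and "daadcbcad" position by position:
  Position 0: 'd' vs 'd' => same
  Position 1: 'b' vs 'a' => differ
  Position 2: 'a' vs 'a' => same
  Position 3: 'c' vs 'd' => differ
  Position 4: 'c' vs 'c' => same
  Position 5: 'c' vs 'b' => differ
  Position 6: 'b' vs 'c' => differ
  Position 7: 'a' vs 'a' => same
  Position 8: 'a' vs 'd' => differ
Total differences (Hamming distance): 5

5


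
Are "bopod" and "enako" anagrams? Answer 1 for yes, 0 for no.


Strings: "bopod", "enako"
Sorted first:  bdoop
Sorted second: aekno
Differ at position 0: 'b' vs 'a' => not anagrams

0


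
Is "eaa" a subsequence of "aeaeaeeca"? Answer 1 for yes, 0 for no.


Check if "eaa" is a subsequence of "aeaeaeeca"
Greedy scan:
  Position 0 ('a'): no match needed
  Position 1 ('e'): matches sub[0] = 'e'
  Position 2 ('a'): matches sub[1] = 'a'
  Position 3 ('e'): no match needed
  Position 4 ('a'): matches sub[2] = 'a'
  Position 5 ('e'): no match needed
  Position 6 ('e'): no match needed
  Position 7 ('c'): no match needed
  Position 8 ('a'): no match needed
All 3 characters matched => is a subsequence

1


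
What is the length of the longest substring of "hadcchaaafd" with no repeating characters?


Input: "hadcchaaafd"
Sliding window (track last position of each char):
  Position 0 ('h'): window [0,0] length 1 -- new best
  Position 1 ('a'): window [0,1] length 2 -- new best
  Position 2 ('d'): window [0,2] length 3 -- new best
  Position 3 ('c'): window [0,3] length 4 -- new best
  Position 4 ('c'): repeat (last at 3), move window start to 4
  Position 4 ('c'): window [4,4] length 1
  Position 5 ('h'): window [4,5] length 2
  Position 6 ('a'): window [4,6] length 3
  Position 7 ('a'): repeat (last at 6), move window start to 7
  Position 7 ('a'): window [7,7] length 1
  Position 8 ('a'): repeat (last at 7), move window start to 8
  Position 8 ('a'): window [8,8] length 1
  Position 9 ('f'): window [8,9] length 2
  Position 10 ('d'): window [8,10] length 3
Longest substring with no repeats: "hadc" with length 4

4


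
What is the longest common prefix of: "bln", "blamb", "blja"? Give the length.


Words: bln, blamb, blja
  Position 0: all 'b' => match
  Position 1: all 'l' => match
  Position 2: ('n', 'a', 'j') => mismatch, stop
LCP = "bl" (length 2)

2


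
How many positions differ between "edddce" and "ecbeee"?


Comparing "edddce" and "ecbeee" position by position:
  Position 0: 'e' vs 'e' => same
  Position 1: 'd' vs 'c' => DIFFER
  Position 2: 'd' vs 'b' => DIFFER
  Position 3: 'd' vs 'e' => DIFFER
  Position 4: 'c' vs 'e' => DIFFER
  Position 5: 'e' vs 'e' => same
Positions that differ: 4

4


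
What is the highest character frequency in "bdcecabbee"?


Input: bdcecabbee
Character counts:
  'a': 1
  'b': 3
  'c': 2
  'd': 1
  'e': 3
Maximum frequency: 3

3


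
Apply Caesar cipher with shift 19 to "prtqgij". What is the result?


Caesar cipher: shift "prtqgij" by 19
  'p' (pos 15) + 19 = pos 8 = 'i'
  'r' (pos 17) + 19 = pos 10 = 'k'
  't' (pos 19) + 19 = pos 12 = 'm'
  'q' (pos 16) + 19 = pos 9 = 'j'
  'g' (pos 6) + 19 = pos 25 = 'z'
  'i' (pos 8) + 19 = pos 1 = 'b'
  'j' (pos 9) + 19 = pos 2 = 'c'
Result: ikmjzbc

ikmjzbc


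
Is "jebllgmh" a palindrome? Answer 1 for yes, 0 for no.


Input: jebllgmh
Reversed: hmgllbej
  Compare pos 0 ('j') with pos 7 ('h'): MISMATCH
  Compare pos 1 ('e') with pos 6 ('m'): MISMATCH
  Compare pos 2 ('b') with pos 5 ('g'): MISMATCH
  Compare pos 3 ('l') with pos 4 ('l'): match
Result: not a palindrome

0


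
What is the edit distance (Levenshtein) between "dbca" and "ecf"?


Computing edit distance: "dbca" -> "ecf"
DP table:
           e    c    f
      0    1    2    3
  d   1    1    2    3
  b   2    2    2    3
  c   3    3    2    3
  a   4    4    3    3
Edit distance = dp[4][3] = 3

3


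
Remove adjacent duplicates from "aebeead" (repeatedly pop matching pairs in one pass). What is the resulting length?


Input: aebeead
Stack-based adjacent duplicate removal:
  Read 'a': push. Stack: a
  Read 'e': push. Stack: ae
  Read 'b': push. Stack: aeb
  Read 'e': push. Stack: aebe
  Read 'e': matches stack top 'e' => pop. Stack: aeb
  Read 'a': push. Stack: aeba
  Read 'd': push. Stack: aebad
Final stack: "aebad" (length 5)

5


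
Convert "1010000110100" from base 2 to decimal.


Input: "1010000110100" in base 2
Positional expansion:
  Digit '1' (value 1) x 2^12 = 4096
  Digit '0' (value 0) x 2^11 = 0
  Digit '1' (value 1) x 2^10 = 1024
  Digit '0' (value 0) x 2^9 = 0
  Digit '0' (value 0) x 2^8 = 0
  Digit '0' (value 0) x 2^7 = 0
  Digit '0' (value 0) x 2^6 = 0
  Digit '1' (value 1) x 2^5 = 32
  Digit '1' (value 1) x 2^4 = 16
  Digit '0' (value 0) x 2^3 = 0
  Digit '1' (value 1) x 2^2 = 4
  Digit '0' (value 0) x 2^1 = 0
  Digit '0' (value 0) x 2^0 = 0
Sum = 5172

5172


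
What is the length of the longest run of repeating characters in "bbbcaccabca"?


Input: "bbbcaccabca"
Scanning for longest run:
  Position 1 ('b'): continues run of 'b', length=2
  Position 2 ('b'): continues run of 'b', length=3
  Position 3 ('c'): new char, reset run to 1
  Position 4 ('a'): new char, reset run to 1
  Position 5 ('c'): new char, reset run to 1
  Position 6 ('c'): continues run of 'c', length=2
  Position 7 ('a'): new char, reset run to 1
  Position 8 ('b'): new char, reset run to 1
  Position 9 ('c'): new char, reset run to 1
  Position 10 ('a'): new char, reset run to 1
Longest run: 'b' with length 3

3


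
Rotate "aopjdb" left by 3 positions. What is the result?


Input: "aopjdb", rotate left by 3
First 3 characters: "aop"
Remaining characters: "jdb"
Concatenate remaining + first: "jdb" + "aop" = "jdbaop"

jdbaop


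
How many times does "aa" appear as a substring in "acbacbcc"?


Searching for "aa" in "acbacbcc"
Scanning each position:
  Position 0: "ac" => no
  Position 1: "cb" => no
  Position 2: "ba" => no
  Position 3: "ac" => no
  Position 4: "cb" => no
  Position 5: "bc" => no
  Position 6: "cc" => no
Total occurrences: 0

0


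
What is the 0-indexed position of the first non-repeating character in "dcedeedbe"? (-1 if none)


Input: dcedeedbe
Character frequencies:
  'b': 1
  'c': 1
  'd': 3
  'e': 4
Scanning left to right for freq == 1:
  Position 0 ('d'): freq=3, skip
  Position 1 ('c'): unique! => answer = 1

1


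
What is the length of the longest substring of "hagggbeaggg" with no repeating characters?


Input: "hagggbeaggg"
Sliding window (track last position of each char):
  Position 0 ('h'): window [0,0] length 1 -- new best
  Position 1 ('a'): window [0,1] length 2 -- new best
  Position 2 ('g'): window [0,2] length 3 -- new best
  Position 3 ('g'): repeat (last at 2), move window start to 3
  Position 3 ('g'): window [3,3] length 1
  Position 4 ('g'): repeat (last at 3), move window start to 4
  Position 4 ('g'): window [4,4] length 1
  Position 5 ('b'): window [4,5] length 2
  Position 6 ('e'): window [4,6] length 3
  Position 7 ('a'): window [4,7] length 4 -- new best
  Position 8 ('g'): repeat (last at 4), move window start to 5
  Position 8 ('g'): window [5,8] length 4
  Position 9 ('g'): repeat (last at 8), move window start to 9
  Position 9 ('g'): window [9,9] length 1
  Position 10 ('g'): repeat (last at 9), move window start to 10
  Position 10 ('g'): window [10,10] length 1
Longest substring with no repeats: "gbea" with length 4

4


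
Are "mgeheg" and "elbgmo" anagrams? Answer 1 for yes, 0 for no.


Strings: "mgeheg", "elbgmo"
Sorted first:  eegghm
Sorted second: beglmo
Differ at position 0: 'e' vs 'b' => not anagrams

0


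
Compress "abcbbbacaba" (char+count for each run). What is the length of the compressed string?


Input: abcbbbacaba
Runs:
  'a' x 1 => "a1"
  'b' x 1 => "b1"
  'c' x 1 => "c1"
  'b' x 3 => "b3"
  'a' x 1 => "a1"
  'c' x 1 => "c1"
  'a' x 1 => "a1"
  'b' x 1 => "b1"
  'a' x 1 => "a1"
Compressed: "a1b1c1b3a1c1a1b1a1"
Compressed length: 18

18


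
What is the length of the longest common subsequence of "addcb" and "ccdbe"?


LCS of "addcb" and "ccdbe"
DP table:
           c    c    d    b    e
      0    0    0    0    0    0
  a   0    0    0    0    0    0
  d   0    0    0    1    1    1
  d   0    0    0    1    1    1
  c   0    1    1    1    1    1
  b   0    1    1    1    2    2
LCS length = dp[5][5] = 2

2


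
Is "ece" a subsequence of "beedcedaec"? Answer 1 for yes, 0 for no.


Check if "ece" is a subsequence of "beedcedaec"
Greedy scan:
  Position 0 ('b'): no match needed
  Position 1 ('e'): matches sub[0] = 'e'
  Position 2 ('e'): no match needed
  Position 3 ('d'): no match needed
  Position 4 ('c'): matches sub[1] = 'c'
  Position 5 ('e'): matches sub[2] = 'e'
  Position 6 ('d'): no match needed
  Position 7 ('a'): no match needed
  Position 8 ('e'): no match needed
  Position 9 ('c'): no match needed
All 3 characters matched => is a subsequence

1


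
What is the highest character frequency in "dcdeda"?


Input: dcdeda
Character counts:
  'a': 1
  'c': 1
  'd': 3
  'e': 1
Maximum frequency: 3

3


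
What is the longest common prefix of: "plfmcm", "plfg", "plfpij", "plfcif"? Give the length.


Words: plfmcm, plfg, plfpij, plfcif
  Position 0: all 'p' => match
  Position 1: all 'l' => match
  Position 2: all 'f' => match
  Position 3: ('m', 'g', 'p', 'c') => mismatch, stop
LCP = "plf" (length 3)

3


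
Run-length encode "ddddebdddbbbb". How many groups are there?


Input: ddddebdddbbbb
Scanning for consecutive runs:
  Group 1: 'd' x 4 (positions 0-3)
  Group 2: 'e' x 1 (positions 4-4)
  Group 3: 'b' x 1 (positions 5-5)
  Group 4: 'd' x 3 (positions 6-8)
  Group 5: 'b' x 4 (positions 9-12)
Total groups: 5

5


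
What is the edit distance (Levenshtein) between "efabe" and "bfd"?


Computing edit distance: "efabe" -> "bfd"
DP table:
           b    f    d
      0    1    2    3
  e   1    1    2    3
  f   2    2    1    2
  a   3    3    2    2
  b   4    3    3    3
  e   5    4    4    4
Edit distance = dp[5][3] = 4

4


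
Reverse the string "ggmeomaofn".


Input: ggmeomaofn
Reading characters right to left:
  Position 9: 'n'
  Position 8: 'f'
  Position 7: 'o'
  Position 6: 'a'
  Position 5: 'm'
  Position 4: 'o'
  Position 3: 'e'
  Position 2: 'm'
  Position 1: 'g'
  Position 0: 'g'
Reversed: nfoamoemgg

nfoamoemgg


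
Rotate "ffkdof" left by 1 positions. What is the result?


Input: "ffkdof", rotate left by 1
First 1 characters: "f"
Remaining characters: "fkdof"
Concatenate remaining + first: "fkdof" + "f" = "fkdoff"

fkdoff


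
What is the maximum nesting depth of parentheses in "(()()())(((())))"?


Input: "(()()())(((())))"
Tracking depth:
  Position 0 '(': depth becomes 1
  Position 1 '(': depth becomes 2
  Position 2 ')': depth becomes 1
  Position 3 '(': depth becomes 2
  Position 4 ')': depth becomes 1
  Position 5 '(': depth becomes 2
  Position 6 ')': depth becomes 1
  Position 7 ')': depth becomes 0
  Position 8 '(': depth becomes 1
  Position 9 '(': depth becomes 2
  Position 10 '(': depth becomes 3
  Position 11 '(': depth becomes 4
  Position 12 ')': depth becomes 3
  Position 13 ')': depth becomes 2
  Position 14 ')': depth becomes 1
  Position 15 ')': depth becomes 0
Maximum depth reached: 4

4


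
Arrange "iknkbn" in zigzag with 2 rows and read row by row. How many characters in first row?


Zigzag "iknkbn" into 2 rows:
Placing characters:
  'i' => row 0
  'k' => row 1
  'n' => row 0
  'k' => row 1
  'b' => row 0
  'n' => row 1
Rows:
  Row 0: "inb"
  Row 1: "kkn"
First row length: 3

3


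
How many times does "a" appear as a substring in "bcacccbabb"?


Searching for "a" in "bcacccbabb"
Scanning each position:
  Position 0: "b" => no
  Position 1: "c" => no
  Position 2: "a" => MATCH
  Position 3: "c" => no
  Position 4: "c" => no
  Position 5: "c" => no
  Position 6: "b" => no
  Position 7: "a" => MATCH
  Position 8: "b" => no
  Position 9: "b" => no
Total occurrences: 2

2


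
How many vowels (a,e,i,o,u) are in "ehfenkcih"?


Input: ehfenkcih
Checking each character:
  'e' at position 0: vowel (running total: 1)
  'h' at position 1: consonant
  'f' at position 2: consonant
  'e' at position 3: vowel (running total: 2)
  'n' at position 4: consonant
  'k' at position 5: consonant
  'c' at position 6: consonant
  'i' at position 7: vowel (running total: 3)
  'h' at position 8: consonant
Total vowels: 3

3


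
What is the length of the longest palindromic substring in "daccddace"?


Input: "daccddace"
Checking substrings for palindromes:
  [2:4] "cc" (len 2) => palindrome
  [4:6] "dd" (len 2) => palindrome
Longest palindromic substring: "cc" with length 2

2


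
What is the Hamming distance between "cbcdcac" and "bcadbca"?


Comparing "cbcdcac" and "bcadbca" position by position:
  Position 0: 'c' vs 'b' => differ
  Position 1: 'b' vs 'c' => differ
  Position 2: 'c' vs 'a' => differ
  Position 3: 'd' vs 'd' => same
  Position 4: 'c' vs 'b' => differ
  Position 5: 'a' vs 'c' => differ
  Position 6: 'c' vs 'a' => differ
Total differences (Hamming distance): 6

6


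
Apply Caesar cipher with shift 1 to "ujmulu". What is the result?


Caesar cipher: shift "ujmulu" by 1
  'u' (pos 20) + 1 = pos 21 = 'v'
  'j' (pos 9) + 1 = pos 10 = 'k'
  'm' (pos 12) + 1 = pos 13 = 'n'
  'u' (pos 20) + 1 = pos 21 = 'v'
  'l' (pos 11) + 1 = pos 12 = 'm'
  'u' (pos 20) + 1 = pos 21 = 'v'
Result: vknvmv

vknvmv


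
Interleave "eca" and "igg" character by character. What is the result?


Interleaving "eca" and "igg":
  Position 0: 'e' from first, 'i' from second => "ei"
  Position 1: 'c' from first, 'g' from second => "cg"
  Position 2: 'a' from first, 'g' from second => "ag"
Result: eicgag

eicgag


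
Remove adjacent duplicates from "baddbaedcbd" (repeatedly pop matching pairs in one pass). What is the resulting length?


Input: baddbaedcbd
Stack-based adjacent duplicate removal:
  Read 'b': push. Stack: b
  Read 'a': push. Stack: ba
  Read 'd': push. Stack: bad
  Read 'd': matches stack top 'd' => pop. Stack: ba
  Read 'b': push. Stack: bab
  Read 'a': push. Stack: baba
  Read 'e': push. Stack: babae
  Read 'd': push. Stack: babaed
  Read 'c': push. Stack: babaedc
  Read 'b': push. Stack: babaedcb
  Read 'd': push. Stack: babaedcbd
Final stack: "babaedcbd" (length 9)

9


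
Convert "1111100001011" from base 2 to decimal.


Input: "1111100001011" in base 2
Positional expansion:
  Digit '1' (value 1) x 2^12 = 4096
  Digit '1' (value 1) x 2^11 = 2048
  Digit '1' (value 1) x 2^10 = 1024
  Digit '1' (value 1) x 2^9 = 512
  Digit '1' (value 1) x 2^8 = 256
  Digit '0' (value 0) x 2^7 = 0
  Digit '0' (value 0) x 2^6 = 0
  Digit '0' (value 0) x 2^5 = 0
  Digit '0' (value 0) x 2^4 = 0
  Digit '1' (value 1) x 2^3 = 8
  Digit '0' (value 0) x 2^2 = 0
  Digit '1' (value 1) x 2^1 = 2
  Digit '1' (value 1) x 2^0 = 1
Sum = 7947

7947


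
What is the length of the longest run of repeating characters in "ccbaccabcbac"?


Input: "ccbaccabcbac"
Scanning for longest run:
  Position 1 ('c'): continues run of 'c', length=2
  Position 2 ('b'): new char, reset run to 1
  Position 3 ('a'): new char, reset run to 1
  Position 4 ('c'): new char, reset run to 1
  Position 5 ('c'): continues run of 'c', length=2
  Position 6 ('a'): new char, reset run to 1
  Position 7 ('b'): new char, reset run to 1
  Position 8 ('c'): new char, reset run to 1
  Position 9 ('b'): new char, reset run to 1
  Position 10 ('a'): new char, reset run to 1
  Position 11 ('c'): new char, reset run to 1
Longest run: 'c' with length 2

2


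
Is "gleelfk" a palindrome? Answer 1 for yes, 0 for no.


Input: gleelfk
Reversed: kfleelg
  Compare pos 0 ('g') with pos 6 ('k'): MISMATCH
  Compare pos 1 ('l') with pos 5 ('f'): MISMATCH
  Compare pos 2 ('e') with pos 4 ('l'): MISMATCH
Result: not a palindrome

0


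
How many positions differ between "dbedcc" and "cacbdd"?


Comparing "dbedcc" and "cacbdd" position by position:
  Position 0: 'd' vs 'c' => DIFFER
  Position 1: 'b' vs 'a' => DIFFER
  Position 2: 'e' vs 'c' => DIFFER
  Position 3: 'd' vs 'b' => DIFFER
  Position 4: 'c' vs 'd' => DIFFER
  Position 5: 'c' vs 'd' => DIFFER
Positions that differ: 6

6


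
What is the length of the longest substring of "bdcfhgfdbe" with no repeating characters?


Input: "bdcfhgfdbe"
Sliding window (track last position of each char):
  Position 0 ('b'): window [0,0] length 1 -- new best
  Position 1 ('d'): window [0,1] length 2 -- new best
  Position 2 ('c'): window [0,2] length 3 -- new best
  Position 3 ('f'): window [0,3] length 4 -- new best
  Position 4 ('h'): window [0,4] length 5 -- new best
  Position 5 ('g'): window [0,5] length 6 -- new best
  Position 6 ('f'): repeat (last at 3), move window start to 4
  Position 6 ('f'): window [4,6] length 3
  Position 7 ('d'): window [4,7] length 4
  Position 8 ('b'): window [4,8] length 5
  Position 9 ('e'): window [4,9] length 6
Longest substring with no repeats: "bdcfhg" with length 6

6


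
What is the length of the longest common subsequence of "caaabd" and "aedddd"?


LCS of "caaabd" and "aedddd"
DP table:
           a    e    d    d    d    d
      0    0    0    0    0    0    0
  c   0    0    0    0    0    0    0
  a   0    1    1    1    1    1    1
  a   0    1    1    1    1    1    1
  a   0    1    1    1    1    1    1
  b   0    1    1    1    1    1    1
  d   0    1    1    2    2    2    2
LCS length = dp[6][6] = 2

2


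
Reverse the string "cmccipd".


Input: cmccipd
Reading characters right to left:
  Position 6: 'd'
  Position 5: 'p'
  Position 4: 'i'
  Position 3: 'c'
  Position 2: 'c'
  Position 1: 'm'
  Position 0: 'c'
Reversed: dpiccmc

dpiccmc


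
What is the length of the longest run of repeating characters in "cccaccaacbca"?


Input: "cccaccaacbca"
Scanning for longest run:
  Position 1 ('c'): continues run of 'c', length=2
  Position 2 ('c'): continues run of 'c', length=3
  Position 3 ('a'): new char, reset run to 1
  Position 4 ('c'): new char, reset run to 1
  Position 5 ('c'): continues run of 'c', length=2
  Position 6 ('a'): new char, reset run to 1
  Position 7 ('a'): continues run of 'a', length=2
  Position 8 ('c'): new char, reset run to 1
  Position 9 ('b'): new char, reset run to 1
  Position 10 ('c'): new char, reset run to 1
  Position 11 ('a'): new char, reset run to 1
Longest run: 'c' with length 3

3


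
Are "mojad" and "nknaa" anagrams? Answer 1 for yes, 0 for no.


Strings: "mojad", "nknaa"
Sorted first:  adjmo
Sorted second: aaknn
Differ at position 1: 'd' vs 'a' => not anagrams

0


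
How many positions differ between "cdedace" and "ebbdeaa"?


Comparing "cdedace" and "ebbdeaa" position by position:
  Position 0: 'c' vs 'e' => DIFFER
  Position 1: 'd' vs 'b' => DIFFER
  Position 2: 'e' vs 'b' => DIFFER
  Position 3: 'd' vs 'd' => same
  Position 4: 'a' vs 'e' => DIFFER
  Position 5: 'c' vs 'a' => DIFFER
  Position 6: 'e' vs 'a' => DIFFER
Positions that differ: 6

6


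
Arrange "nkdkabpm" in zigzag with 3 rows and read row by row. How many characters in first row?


Zigzag "nkdkabpm" into 3 rows:
Placing characters:
  'n' => row 0
  'k' => row 1
  'd' => row 2
  'k' => row 1
  'a' => row 0
  'b' => row 1
  'p' => row 2
  'm' => row 1
Rows:
  Row 0: "na"
  Row 1: "kkbm"
  Row 2: "dp"
First row length: 2

2


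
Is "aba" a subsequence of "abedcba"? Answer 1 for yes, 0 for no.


Check if "aba" is a subsequence of "abedcba"
Greedy scan:
  Position 0 ('a'): matches sub[0] = 'a'
  Position 1 ('b'): matches sub[1] = 'b'
  Position 2 ('e'): no match needed
  Position 3 ('d'): no match needed
  Position 4 ('c'): no match needed
  Position 5 ('b'): no match needed
  Position 6 ('a'): matches sub[2] = 'a'
All 3 characters matched => is a subsequence

1


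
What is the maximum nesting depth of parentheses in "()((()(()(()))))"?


Input: "()((()(()(()))))"
Tracking depth:
  Position 0 '(': depth becomes 1
  Position 1 ')': depth becomes 0
  Position 2 '(': depth becomes 1
  Position 3 '(': depth becomes 2
  Position 4 '(': depth becomes 3
  Position 5 ')': depth becomes 2
  Position 6 '(': depth becomes 3
  Position 7 '(': depth becomes 4
  Position 8 ')': depth becomes 3
  Position 9 '(': depth becomes 4
  Position 10 '(': depth becomes 5
  Position 11 ')': depth becomes 4
  Position 12 ')': depth becomes 3
  Position 13 ')': depth becomes 2
  Position 14 ')': depth becomes 1
  Position 15 ')': depth becomes 0
Maximum depth reached: 5

5


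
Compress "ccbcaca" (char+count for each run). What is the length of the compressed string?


Input: ccbcaca
Runs:
  'c' x 2 => "c2"
  'b' x 1 => "b1"
  'c' x 1 => "c1"
  'a' x 1 => "a1"
  'c' x 1 => "c1"
  'a' x 1 => "a1"
Compressed: "c2b1c1a1c1a1"
Compressed length: 12

12


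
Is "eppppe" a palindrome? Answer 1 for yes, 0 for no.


Input: eppppe
Reversed: eppppe
  Compare pos 0 ('e') with pos 5 ('e'): match
  Compare pos 1 ('p') with pos 4 ('p'): match
  Compare pos 2 ('p') with pos 3 ('p'): match
Result: palindrome

1


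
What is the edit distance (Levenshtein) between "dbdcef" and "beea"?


Computing edit distance: "dbdcef" -> "beea"
DP table:
           b    e    e    a
      0    1    2    3    4
  d   1    1    2    3    4
  b   2    1    2    3    4
  d   3    2    2    3    4
  c   4    3    3    3    4
  e   5    4    3    3    4
  f   6    5    4    4    4
Edit distance = dp[6][4] = 4

4


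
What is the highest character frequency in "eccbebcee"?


Input: eccbebcee
Character counts:
  'b': 2
  'c': 3
  'e': 4
Maximum frequency: 4

4


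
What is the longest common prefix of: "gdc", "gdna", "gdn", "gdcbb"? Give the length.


Words: gdc, gdna, gdn, gdcbb
  Position 0: all 'g' => match
  Position 1: all 'd' => match
  Position 2: ('c', 'n', 'n', 'c') => mismatch, stop
LCP = "gd" (length 2)

2


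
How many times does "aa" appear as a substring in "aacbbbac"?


Searching for "aa" in "aacbbbac"
Scanning each position:
  Position 0: "aa" => MATCH
  Position 1: "ac" => no
  Position 2: "cb" => no
  Position 3: "bb" => no
  Position 4: "bb" => no
  Position 5: "ba" => no
  Position 6: "ac" => no
Total occurrences: 1

1


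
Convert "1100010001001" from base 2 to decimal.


Input: "1100010001001" in base 2
Positional expansion:
  Digit '1' (value 1) x 2^12 = 4096
  Digit '1' (value 1) x 2^11 = 2048
  Digit '0' (value 0) x 2^10 = 0
  Digit '0' (value 0) x 2^9 = 0
  Digit '0' (value 0) x 2^8 = 0
  Digit '1' (value 1) x 2^7 = 128
  Digit '0' (value 0) x 2^6 = 0
  Digit '0' (value 0) x 2^5 = 0
  Digit '0' (value 0) x 2^4 = 0
  Digit '1' (value 1) x 2^3 = 8
  Digit '0' (value 0) x 2^2 = 0
  Digit '0' (value 0) x 2^1 = 0
  Digit '1' (value 1) x 2^0 = 1
Sum = 6281

6281


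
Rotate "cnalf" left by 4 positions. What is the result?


Input: "cnalf", rotate left by 4
First 4 characters: "cnal"
Remaining characters: "f"
Concatenate remaining + first: "f" + "cnal" = "fcnal"

fcnal


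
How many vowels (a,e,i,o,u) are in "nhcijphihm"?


Input: nhcijphihm
Checking each character:
  'n' at position 0: consonant
  'h' at position 1: consonant
  'c' at position 2: consonant
  'i' at position 3: vowel (running total: 1)
  'j' at position 4: consonant
  'p' at position 5: consonant
  'h' at position 6: consonant
  'i' at position 7: vowel (running total: 2)
  'h' at position 8: consonant
  'm' at position 9: consonant
Total vowels: 2

2


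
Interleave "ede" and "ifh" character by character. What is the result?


Interleaving "ede" and "ifh":
  Position 0: 'e' from first, 'i' from second => "ei"
  Position 1: 'd' from first, 'f' from second => "df"
  Position 2: 'e' from first, 'h' from second => "eh"
Result: eidfeh

eidfeh
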